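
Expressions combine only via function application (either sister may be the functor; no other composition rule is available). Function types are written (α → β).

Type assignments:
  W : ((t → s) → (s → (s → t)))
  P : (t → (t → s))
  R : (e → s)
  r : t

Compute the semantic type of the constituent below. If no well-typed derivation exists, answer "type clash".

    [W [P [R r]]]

[R r]: (e → s) and t cannot combine by function application — type clash.

type clash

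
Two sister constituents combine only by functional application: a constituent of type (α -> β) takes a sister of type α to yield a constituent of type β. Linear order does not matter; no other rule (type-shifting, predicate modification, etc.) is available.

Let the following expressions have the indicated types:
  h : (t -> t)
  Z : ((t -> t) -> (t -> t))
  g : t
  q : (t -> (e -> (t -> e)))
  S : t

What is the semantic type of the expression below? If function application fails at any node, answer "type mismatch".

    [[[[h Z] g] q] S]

type mismatch

[h Z]: functor Z : ((t -> t) -> (t -> t)), argument h : (t -> t); result (t -> t).
[[h Z] g]: functor [h Z] : (t -> t), argument g : t; result t.
[[[h Z] g] q]: functor q : (t -> (e -> (t -> e))), argument [[h Z] g] : t; result (e -> (t -> e)).
[[[[h Z] g] q] S]: (e -> (t -> e)) with t — neither is a function whose domain matches the other; composition fails here.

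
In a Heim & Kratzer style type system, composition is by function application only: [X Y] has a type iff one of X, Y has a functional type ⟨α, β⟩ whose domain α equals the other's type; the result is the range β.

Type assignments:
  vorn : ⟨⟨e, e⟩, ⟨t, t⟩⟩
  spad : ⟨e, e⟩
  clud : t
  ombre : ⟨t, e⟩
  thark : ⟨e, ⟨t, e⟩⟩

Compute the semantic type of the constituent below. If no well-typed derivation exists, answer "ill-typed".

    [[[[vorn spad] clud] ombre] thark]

⟨t, e⟩

[vorn spad]: vorn is ⟨⟨e, e⟩, ⟨t, t⟩⟩, spad is ⟨e, e⟩; result ⟨t, t⟩.
[[vorn spad] clud]: [vorn spad] is ⟨t, t⟩, clud is t; result t.
[[[vorn spad] clud] ombre]: ombre is ⟨t, e⟩, [[vorn spad] clud] is t; result e.
[[[[vorn spad] clud] ombre] thark]: thark is ⟨e, ⟨t, e⟩⟩, [[[vorn spad] clud] ombre] is e; result ⟨t, e⟩.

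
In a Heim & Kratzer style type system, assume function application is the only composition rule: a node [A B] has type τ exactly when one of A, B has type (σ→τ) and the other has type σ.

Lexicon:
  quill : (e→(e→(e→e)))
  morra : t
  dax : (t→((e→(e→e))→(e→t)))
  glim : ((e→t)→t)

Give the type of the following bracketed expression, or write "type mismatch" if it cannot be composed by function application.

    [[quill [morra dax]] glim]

type mismatch

At [morra dax], dax : (t→((e→(e→e))→(e→t))) takes morra : t, giving ((e→(e→e))→(e→t)).
[quill [morra dax]]: (e→(e→(e→e))) and ((e→(e→e))→(e→t)) cannot combine by function application — type clash.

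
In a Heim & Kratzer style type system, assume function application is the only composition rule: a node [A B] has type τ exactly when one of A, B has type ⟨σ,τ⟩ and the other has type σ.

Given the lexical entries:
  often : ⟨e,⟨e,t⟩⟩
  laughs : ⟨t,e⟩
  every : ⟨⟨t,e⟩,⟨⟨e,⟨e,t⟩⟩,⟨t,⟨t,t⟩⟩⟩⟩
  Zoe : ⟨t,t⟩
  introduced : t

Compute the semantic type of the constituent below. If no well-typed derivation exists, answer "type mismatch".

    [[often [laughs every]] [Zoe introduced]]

[laughs every]: ⟨⟨t,e⟩,⟨⟨e,⟨e,t⟩⟩,⟨t,⟨t,t⟩⟩⟩⟩ applied to ⟨t,e⟩ yields ⟨⟨e,⟨e,t⟩⟩,⟨t,⟨t,t⟩⟩⟩.
[often [laughs every]]: ⟨⟨e,⟨e,t⟩⟩,⟨t,⟨t,t⟩⟩⟩ applied to ⟨e,⟨e,t⟩⟩ yields ⟨t,⟨t,t⟩⟩.
[Zoe introduced]: ⟨t,t⟩ applied to t yields t.
[[often [laughs every]] [Zoe introduced]]: ⟨t,⟨t,t⟩⟩ applied to t yields ⟨t,t⟩.

⟨t,t⟩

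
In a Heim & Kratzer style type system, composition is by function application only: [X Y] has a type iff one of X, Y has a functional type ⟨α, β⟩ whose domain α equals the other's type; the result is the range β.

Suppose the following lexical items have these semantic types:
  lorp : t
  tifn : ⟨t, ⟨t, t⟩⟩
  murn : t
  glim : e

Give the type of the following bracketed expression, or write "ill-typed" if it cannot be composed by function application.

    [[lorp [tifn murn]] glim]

[tifn murn]: functor tifn : ⟨t, ⟨t, t⟩⟩, argument murn : t; result ⟨t, t⟩.
[lorp [tifn murn]]: functor [tifn murn] : ⟨t, t⟩, argument lorp : t; result t.
At [[lorp [tifn murn]] glim]: neither t nor e can take the other as argument; the node is ill-typed.

ill-typed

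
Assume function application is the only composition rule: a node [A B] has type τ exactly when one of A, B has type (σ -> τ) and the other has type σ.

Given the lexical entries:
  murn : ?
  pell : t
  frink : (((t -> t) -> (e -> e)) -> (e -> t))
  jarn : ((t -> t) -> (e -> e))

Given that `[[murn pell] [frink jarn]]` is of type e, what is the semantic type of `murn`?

(t -> ((e -> t) -> e))

[[murn pell] [frink jarn]] must have type e. The sister [frink jarn] has type (e -> t); that is not a function onto e, so [murn pell] must be the functor, of type ((e -> t) -> e).
[murn pell] must have type ((e -> t) -> e). The sister pell has type t; that is not a function onto ((e -> t) -> e), so murn must be the functor, of type (t -> ((e -> t) -> e)).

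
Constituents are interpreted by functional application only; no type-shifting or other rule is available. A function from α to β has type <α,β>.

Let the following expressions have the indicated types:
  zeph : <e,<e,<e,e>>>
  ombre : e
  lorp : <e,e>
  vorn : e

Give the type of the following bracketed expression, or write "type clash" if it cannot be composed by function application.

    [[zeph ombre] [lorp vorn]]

[zeph ombre]: <e,<e,<e,e>>> applied to e yields <e,<e,e>>.
[lorp vorn]: <e,e> applied to e yields e.
[[zeph ombre] [lorp vorn]]: <e,<e,e>> applied to e yields <e,e>.

<e,e>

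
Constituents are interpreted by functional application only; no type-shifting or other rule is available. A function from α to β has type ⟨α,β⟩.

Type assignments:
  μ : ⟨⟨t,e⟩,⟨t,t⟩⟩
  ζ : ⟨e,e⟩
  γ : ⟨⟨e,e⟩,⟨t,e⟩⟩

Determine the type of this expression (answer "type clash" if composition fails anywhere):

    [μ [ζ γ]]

⟨t,t⟩

[ζ γ] — γ of type ⟨⟨e,e⟩,⟨t,e⟩⟩ combines with ζ of type ⟨e,e⟩: type ⟨t,e⟩.
[μ [ζ γ]] — μ of type ⟨⟨t,e⟩,⟨t,t⟩⟩ combines with [ζ γ] of type ⟨t,e⟩: type ⟨t,t⟩.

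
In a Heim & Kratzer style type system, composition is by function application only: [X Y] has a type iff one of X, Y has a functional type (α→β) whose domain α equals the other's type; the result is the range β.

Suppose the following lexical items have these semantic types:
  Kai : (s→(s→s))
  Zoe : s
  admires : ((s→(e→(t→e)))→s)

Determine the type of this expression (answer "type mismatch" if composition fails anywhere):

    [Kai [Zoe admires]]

[Zoe admires]: s and ((s→(e→(t→e)))→s) cannot combine by function application — type clash.

type mismatch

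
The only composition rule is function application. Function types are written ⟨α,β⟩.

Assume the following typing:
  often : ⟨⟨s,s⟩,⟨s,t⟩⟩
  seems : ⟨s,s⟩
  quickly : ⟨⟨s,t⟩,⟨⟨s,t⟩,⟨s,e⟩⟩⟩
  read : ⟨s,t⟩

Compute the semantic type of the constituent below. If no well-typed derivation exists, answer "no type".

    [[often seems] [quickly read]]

⟨s,e⟩

At [often seems], often : ⟨⟨s,s⟩,⟨s,t⟩⟩ takes seems : ⟨s,s⟩, giving ⟨s,t⟩.
At [quickly read], quickly : ⟨⟨s,t⟩,⟨⟨s,t⟩,⟨s,e⟩⟩⟩ takes read : ⟨s,t⟩, giving ⟨⟨s,t⟩,⟨s,e⟩⟩.
At [[often seems] [quickly read]], [quickly read] : ⟨⟨s,t⟩,⟨s,e⟩⟩ takes [often seems] : ⟨s,t⟩, giving ⟨s,e⟩.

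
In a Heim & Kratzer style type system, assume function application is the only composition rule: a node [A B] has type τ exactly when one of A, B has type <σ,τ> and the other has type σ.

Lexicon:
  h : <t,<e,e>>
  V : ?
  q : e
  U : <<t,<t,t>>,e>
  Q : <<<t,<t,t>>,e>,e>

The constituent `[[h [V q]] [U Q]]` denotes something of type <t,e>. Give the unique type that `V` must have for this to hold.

<e,<<t,<e,e>>,<e,<t,e>>>>

[[h [V q]] [U Q]] must have type <t,e>. The sister [U Q] has type e; that is not a function onto <t,e>, so [h [V q]] must be the functor, of type <e,<t,e>>.
[h [V q]] must have type <e,<t,e>>. The sister h has type <t,<e,e>>; that is not a function onto <e,<t,e>>, so [V q] must be the functor, of type <<t,<e,e>>,<e,<t,e>>>.
[V q] must have type <<t,<e,e>>,<e,<t,e>>>. The sister q has type e; that is not a function onto <<t,<e,e>>,<e,<t,e>>>, so V must be the functor, of type <e,<<t,<e,e>>,<e,<t,e>>>>.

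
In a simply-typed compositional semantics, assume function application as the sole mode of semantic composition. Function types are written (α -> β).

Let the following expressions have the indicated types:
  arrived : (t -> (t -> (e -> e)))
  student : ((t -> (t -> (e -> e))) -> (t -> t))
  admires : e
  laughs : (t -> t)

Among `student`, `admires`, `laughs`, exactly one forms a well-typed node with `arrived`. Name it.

student — combines: student : ((t -> (t -> (e -> e))) -> (t -> t)) takes arrived : (t -> (t -> (e -> e))) as argument, giving (t -> t).
admires : e — neither side's domain matches the other.
laughs : (t -> t) — neither side's domain matches the other.

student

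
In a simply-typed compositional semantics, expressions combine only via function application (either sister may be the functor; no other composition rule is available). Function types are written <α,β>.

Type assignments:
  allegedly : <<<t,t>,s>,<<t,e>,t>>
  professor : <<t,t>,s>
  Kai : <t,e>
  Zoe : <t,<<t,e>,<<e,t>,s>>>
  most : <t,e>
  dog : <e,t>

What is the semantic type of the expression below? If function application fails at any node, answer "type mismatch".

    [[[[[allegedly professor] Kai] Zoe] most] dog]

s

[allegedly professor]: allegedly is <<<t,t>,s>,<<t,e>,t>>, professor is <<t,t>,s>; result <<t,e>,t>.
[[allegedly professor] Kai]: [allegedly professor] is <<t,e>,t>, Kai is <t,e>; result t.
[[[allegedly professor] Kai] Zoe]: Zoe is <t,<<t,e>,<<e,t>,s>>>, [[allegedly professor] Kai] is t; result <<t,e>,<<e,t>,s>>.
[[[[allegedly professor] Kai] Zoe] most]: [[[allegedly professor] Kai] Zoe] is <<t,e>,<<e,t>,s>>, most is <t,e>; result <<e,t>,s>.
[[[[[allegedly professor] Kai] Zoe] most] dog]: [[[[allegedly professor] Kai] Zoe] most] is <<e,t>,s>, dog is <e,t>; result s.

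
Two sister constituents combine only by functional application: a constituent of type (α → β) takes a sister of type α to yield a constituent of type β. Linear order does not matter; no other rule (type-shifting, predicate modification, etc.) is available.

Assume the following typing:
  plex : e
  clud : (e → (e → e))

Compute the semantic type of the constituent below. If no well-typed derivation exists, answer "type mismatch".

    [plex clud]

At [plex clud], clud : (e → (e → e)) takes plex : e, giving (e → e).

(e → e)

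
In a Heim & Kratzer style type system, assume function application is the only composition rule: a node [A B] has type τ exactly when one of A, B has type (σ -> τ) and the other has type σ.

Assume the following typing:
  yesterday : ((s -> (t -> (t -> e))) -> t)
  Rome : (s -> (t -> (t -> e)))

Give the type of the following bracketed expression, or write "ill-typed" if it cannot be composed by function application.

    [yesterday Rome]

t

[yesterday Rome]: ((s -> (t -> (t -> e))) -> t) applied to (s -> (t -> (t -> e))) yields t.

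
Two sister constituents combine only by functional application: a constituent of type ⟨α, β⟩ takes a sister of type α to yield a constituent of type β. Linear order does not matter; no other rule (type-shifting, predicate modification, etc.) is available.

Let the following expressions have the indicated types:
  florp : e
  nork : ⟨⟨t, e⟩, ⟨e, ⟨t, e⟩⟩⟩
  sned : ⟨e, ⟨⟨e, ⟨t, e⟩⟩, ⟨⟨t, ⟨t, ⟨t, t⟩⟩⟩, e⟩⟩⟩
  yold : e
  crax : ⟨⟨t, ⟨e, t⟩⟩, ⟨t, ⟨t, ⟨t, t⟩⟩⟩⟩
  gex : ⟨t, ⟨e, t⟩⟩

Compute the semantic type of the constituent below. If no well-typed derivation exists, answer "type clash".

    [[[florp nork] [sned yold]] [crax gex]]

[florp nork]: e with ⟨⟨t, e⟩, ⟨e, ⟨t, e⟩⟩⟩ — neither is a function whose domain matches the other; composition fails here.

type clash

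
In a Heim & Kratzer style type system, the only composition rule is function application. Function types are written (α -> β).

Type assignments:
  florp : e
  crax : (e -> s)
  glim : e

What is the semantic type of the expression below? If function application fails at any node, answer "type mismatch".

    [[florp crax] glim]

type mismatch

[florp crax] — crax of type (e -> s) combines with florp of type e: type s.
[[florp crax] glim]: s and e cannot combine by function application — type clash.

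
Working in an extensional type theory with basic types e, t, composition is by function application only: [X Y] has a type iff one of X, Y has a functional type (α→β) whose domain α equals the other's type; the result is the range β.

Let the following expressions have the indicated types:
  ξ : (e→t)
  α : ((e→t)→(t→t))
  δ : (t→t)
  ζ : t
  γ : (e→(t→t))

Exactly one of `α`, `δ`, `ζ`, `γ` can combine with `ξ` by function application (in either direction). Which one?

α — combines: α : ((e→t)→(t→t)) takes ξ : (e→t) as argument, giving (t→t).
δ : (t→t) — neither side's domain matches the other.
ζ : t — neither side's domain matches the other.
γ : (e→(t→t)) — neither side's domain matches the other.

α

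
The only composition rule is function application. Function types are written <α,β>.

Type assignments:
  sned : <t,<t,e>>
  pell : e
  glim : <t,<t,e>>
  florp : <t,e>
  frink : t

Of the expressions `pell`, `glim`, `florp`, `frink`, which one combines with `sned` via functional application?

frink

pell : e — does not combine with sned.
glim : <t,<t,e>> — does not combine with sned.
florp : <t,e> — does not combine with sned.
frink — combines: sned : <t,<t,e>> takes frink : t as argument, giving <t,e>.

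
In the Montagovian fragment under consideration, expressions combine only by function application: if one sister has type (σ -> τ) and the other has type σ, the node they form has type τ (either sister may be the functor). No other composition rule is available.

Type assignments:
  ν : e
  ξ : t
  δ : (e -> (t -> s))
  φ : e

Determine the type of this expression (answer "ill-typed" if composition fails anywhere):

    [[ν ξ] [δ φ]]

ill-typed

[ν ξ]: e and t cannot combine by function application — type clash.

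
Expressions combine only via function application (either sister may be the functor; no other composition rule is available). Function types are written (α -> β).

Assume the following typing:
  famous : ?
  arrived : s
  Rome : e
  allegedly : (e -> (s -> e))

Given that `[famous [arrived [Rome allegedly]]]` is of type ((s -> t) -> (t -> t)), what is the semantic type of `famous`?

[famous [arrived [Rome allegedly]]] must have type ((s -> t) -> (t -> t)). The sister [arrived [Rome allegedly]] has type e; that is not a function onto ((s -> t) -> (t -> t)), so famous must be the functor, of type (e -> ((s -> t) -> (t -> t))).

(e -> ((s -> t) -> (t -> t)))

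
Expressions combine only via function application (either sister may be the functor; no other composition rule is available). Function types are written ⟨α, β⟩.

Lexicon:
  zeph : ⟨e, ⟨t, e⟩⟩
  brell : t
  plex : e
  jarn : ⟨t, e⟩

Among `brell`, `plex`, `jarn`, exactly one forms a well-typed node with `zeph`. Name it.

plex

brell : t — does not combine with zeph.
plex — combines: zeph : ⟨e, ⟨t, e⟩⟩ takes plex : e as argument, giving ⟨t, e⟩.
jarn : ⟨t, e⟩ — does not combine with zeph.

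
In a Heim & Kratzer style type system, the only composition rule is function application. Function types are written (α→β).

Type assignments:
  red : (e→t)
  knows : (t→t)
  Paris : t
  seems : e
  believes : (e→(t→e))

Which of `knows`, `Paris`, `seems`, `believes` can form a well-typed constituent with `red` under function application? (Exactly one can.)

knows : (t→t) — no; red wants e, and knows wants t.
Paris : t — no; red wants e, and Paris wants nothing (atomic).
seems — combines: red : (e→t) takes seems : e as argument, giving t.
believes : (e→(t→e)) — no; red wants e, and believes wants e.

seems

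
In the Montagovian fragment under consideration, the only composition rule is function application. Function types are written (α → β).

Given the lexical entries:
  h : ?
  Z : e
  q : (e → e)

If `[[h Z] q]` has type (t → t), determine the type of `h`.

[[h Z] q] must have type (t → t). The sister q has type (e → e); that is not a function onto (t → t), so [h Z] must be the functor, of type ((e → e) → (t → t)).
[h Z] must have type ((e → e) → (t → t)). The sister Z has type e; that is not a function onto ((e → e) → (t → t)), so h must be the functor, of type (e → ((e → e) → (t → t))).

(e → ((e → e) → (t → t)))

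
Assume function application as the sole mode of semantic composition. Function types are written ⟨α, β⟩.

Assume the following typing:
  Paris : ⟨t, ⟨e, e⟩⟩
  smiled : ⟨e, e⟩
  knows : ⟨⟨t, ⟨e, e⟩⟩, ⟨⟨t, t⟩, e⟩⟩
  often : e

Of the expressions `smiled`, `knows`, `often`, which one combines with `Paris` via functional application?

smiled : ⟨e, e⟩ — does not combine with Paris.
knows — combines: knows : ⟨⟨t, ⟨e, e⟩⟩, ⟨⟨t, t⟩, e⟩⟩ takes Paris : ⟨t, ⟨e, e⟩⟩ as argument, giving ⟨⟨t, t⟩, e⟩.
often : e — does not combine with Paris.

knows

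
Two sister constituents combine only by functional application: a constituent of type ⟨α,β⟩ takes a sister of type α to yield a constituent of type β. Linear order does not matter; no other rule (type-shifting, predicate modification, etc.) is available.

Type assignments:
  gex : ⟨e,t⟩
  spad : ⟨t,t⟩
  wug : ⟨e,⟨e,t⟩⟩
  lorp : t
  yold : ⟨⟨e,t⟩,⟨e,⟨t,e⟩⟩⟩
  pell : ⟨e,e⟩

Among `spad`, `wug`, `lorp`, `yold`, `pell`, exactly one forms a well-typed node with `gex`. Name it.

spad : ⟨t,t⟩ — gex needs e; spad needs t; neither fits.
wug : ⟨e,⟨e,t⟩⟩ — gex needs e; wug needs e; neither fits.
lorp : t — gex needs e; lorp needs nothing (atomic); neither fits.
yold — combines: yold : ⟨⟨e,t⟩,⟨e,⟨t,e⟩⟩⟩ takes gex : ⟨e,t⟩ as argument, giving ⟨e,⟨t,e⟩⟩.
pell : ⟨e,e⟩ — gex needs e; pell needs e; neither fits.

yold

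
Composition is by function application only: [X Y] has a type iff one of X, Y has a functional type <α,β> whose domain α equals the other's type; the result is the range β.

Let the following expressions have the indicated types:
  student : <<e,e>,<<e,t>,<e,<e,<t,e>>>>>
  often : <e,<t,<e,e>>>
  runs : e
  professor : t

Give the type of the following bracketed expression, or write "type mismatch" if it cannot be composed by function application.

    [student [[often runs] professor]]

[often runs]: <e,<t,<e,e>>> applied to e yields <t,<e,e>>.
[[often runs] professor]: <t,<e,e>> applied to t yields <e,e>.
[student [[often runs] professor]]: <<e,e>,<<e,t>,<e,<e,<t,e>>>>> applied to <e,e> yields <<e,t>,<e,<e,<t,e>>>>.

<<e,t>,<e,<e,<t,e>>>>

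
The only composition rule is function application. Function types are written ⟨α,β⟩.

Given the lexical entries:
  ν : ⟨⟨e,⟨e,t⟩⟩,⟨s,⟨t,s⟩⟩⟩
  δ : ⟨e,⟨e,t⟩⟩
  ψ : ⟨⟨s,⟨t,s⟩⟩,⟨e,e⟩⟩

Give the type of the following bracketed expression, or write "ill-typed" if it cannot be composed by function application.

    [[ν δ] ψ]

[ν δ]: ν is ⟨⟨e,⟨e,t⟩⟩,⟨s,⟨t,s⟩⟩⟩, δ is ⟨e,⟨e,t⟩⟩; result ⟨s,⟨t,s⟩⟩.
[[ν δ] ψ]: ψ is ⟨⟨s,⟨t,s⟩⟩,⟨e,e⟩⟩, [ν δ] is ⟨s,⟨t,s⟩⟩; result ⟨e,e⟩.

⟨e,e⟩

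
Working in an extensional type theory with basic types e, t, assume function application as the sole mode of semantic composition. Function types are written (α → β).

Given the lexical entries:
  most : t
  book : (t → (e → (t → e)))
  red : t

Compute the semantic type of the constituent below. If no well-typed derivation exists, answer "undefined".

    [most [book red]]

[book red]: functor book : (t → (e → (t → e))), argument red : t; result (e → (t → e)).
[most [book red]]: t with (e → (t → e)) — neither is a function whose domain matches the other; composition fails here.

undefined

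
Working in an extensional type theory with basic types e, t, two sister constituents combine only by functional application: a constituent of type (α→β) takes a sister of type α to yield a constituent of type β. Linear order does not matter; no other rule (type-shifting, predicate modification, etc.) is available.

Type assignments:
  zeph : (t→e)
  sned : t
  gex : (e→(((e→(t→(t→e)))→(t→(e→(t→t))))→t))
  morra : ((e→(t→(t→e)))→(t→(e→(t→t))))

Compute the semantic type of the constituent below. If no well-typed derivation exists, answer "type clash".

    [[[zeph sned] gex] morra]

[zeph sned] — zeph of type (t→e) combines with sned of type t: type e.
[[zeph sned] gex] — gex of type (e→(((e→(t→(t→e)))→(t→(e→(t→t))))→t)) combines with [zeph sned] of type e: type (((e→(t→(t→e)))→(t→(e→(t→t))))→t).
[[[zeph sned] gex] morra] — [[zeph sned] gex] of type (((e→(t→(t→e)))→(t→(e→(t→t))))→t) combines with morra of type ((e→(t→(t→e)))→(t→(e→(t→t)))): type t.

t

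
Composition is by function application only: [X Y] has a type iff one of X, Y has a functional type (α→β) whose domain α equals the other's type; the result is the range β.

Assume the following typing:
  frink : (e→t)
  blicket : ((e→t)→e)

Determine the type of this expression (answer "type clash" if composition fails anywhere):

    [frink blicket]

[frink blicket] — blicket of type ((e→t)→e) combines with frink of type (e→t): type e.

e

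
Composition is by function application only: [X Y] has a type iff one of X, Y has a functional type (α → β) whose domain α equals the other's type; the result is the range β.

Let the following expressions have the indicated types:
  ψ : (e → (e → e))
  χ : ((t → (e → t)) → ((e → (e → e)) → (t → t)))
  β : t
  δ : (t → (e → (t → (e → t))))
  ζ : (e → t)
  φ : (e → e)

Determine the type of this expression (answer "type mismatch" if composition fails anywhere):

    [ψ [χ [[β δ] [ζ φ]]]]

type mismatch

[β δ]: δ is (t → (e → (t → (e → t)))), β is t; result (e → (t → (e → t))).
[ζ φ]: (e → t) with (e → e) — neither is a function whose domain matches the other; composition fails here.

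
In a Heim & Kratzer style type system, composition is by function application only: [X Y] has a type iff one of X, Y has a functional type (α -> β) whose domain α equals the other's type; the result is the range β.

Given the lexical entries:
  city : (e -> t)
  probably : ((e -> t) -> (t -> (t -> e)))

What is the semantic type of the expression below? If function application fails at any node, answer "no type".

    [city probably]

(t -> (t -> e))

[city probably]: probably is ((e -> t) -> (t -> (t -> e))), city is (e -> t); result (t -> (t -> e)).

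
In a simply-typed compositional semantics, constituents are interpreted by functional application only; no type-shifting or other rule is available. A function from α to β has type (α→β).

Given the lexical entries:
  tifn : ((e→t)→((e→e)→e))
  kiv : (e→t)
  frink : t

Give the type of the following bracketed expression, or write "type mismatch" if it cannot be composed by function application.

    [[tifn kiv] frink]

type mismatch

[tifn kiv]: tifn is ((e→t)→((e→e)→e)), kiv is (e→t); result ((e→e)→e).
At [[tifn kiv] frink]: neither ((e→e)→e) nor t can take the other as argument; the node is ill-typed.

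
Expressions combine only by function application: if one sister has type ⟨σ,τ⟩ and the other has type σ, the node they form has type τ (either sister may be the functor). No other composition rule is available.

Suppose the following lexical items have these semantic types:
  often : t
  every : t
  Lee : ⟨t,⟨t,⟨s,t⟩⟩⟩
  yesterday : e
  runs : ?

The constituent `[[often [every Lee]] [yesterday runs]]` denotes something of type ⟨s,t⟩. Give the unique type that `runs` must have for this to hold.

For [[often [every Lee]] [yesterday runs]] to have type ⟨s,t⟩ with [often [every Lee]] of type ⟨s,t⟩, [yesterday runs] must be the function: [yesterday runs] : ⟨⟨s,t⟩,⟨s,t⟩⟩.
For [yesterday runs] to have type ⟨⟨s,t⟩,⟨s,t⟩⟩ with yesterday of type e, runs must be the function: runs : ⟨e,⟨⟨s,t⟩,⟨s,t⟩⟩⟩.

⟨e,⟨⟨s,t⟩,⟨s,t⟩⟩⟩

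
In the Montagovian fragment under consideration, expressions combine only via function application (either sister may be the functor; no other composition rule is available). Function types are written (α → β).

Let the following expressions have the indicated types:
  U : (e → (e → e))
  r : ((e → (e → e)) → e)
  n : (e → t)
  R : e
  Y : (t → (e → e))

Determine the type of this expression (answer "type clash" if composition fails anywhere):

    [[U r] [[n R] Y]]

e

[U r]: ((e → (e → e)) → e) applied to (e → (e → e)) yields e.
[n R]: (e → t) applied to e yields t.
[[n R] Y]: (t → (e → e)) applied to t yields (e → e).
[[U r] [[n R] Y]]: (e → e) applied to e yields e.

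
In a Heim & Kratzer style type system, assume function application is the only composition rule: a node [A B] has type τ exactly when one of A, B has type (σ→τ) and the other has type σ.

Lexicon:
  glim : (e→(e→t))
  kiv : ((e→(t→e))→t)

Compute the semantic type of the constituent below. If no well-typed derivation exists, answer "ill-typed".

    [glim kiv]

ill-typed

[glim kiv]: (e→(e→t)) and ((e→(t→e))→t) cannot combine by function application — type clash.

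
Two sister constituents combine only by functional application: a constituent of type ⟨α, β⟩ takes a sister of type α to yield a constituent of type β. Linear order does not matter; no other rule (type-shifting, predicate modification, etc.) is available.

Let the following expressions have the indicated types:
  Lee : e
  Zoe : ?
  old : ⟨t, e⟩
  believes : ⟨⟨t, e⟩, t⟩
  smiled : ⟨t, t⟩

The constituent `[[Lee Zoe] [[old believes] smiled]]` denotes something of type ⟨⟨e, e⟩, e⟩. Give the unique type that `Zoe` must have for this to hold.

[[Lee Zoe] [[old believes] smiled]] is required to be ⟨⟨e, e⟩, e⟩. [[old believes] smiled] : t cannot yield ⟨⟨e, e⟩, e⟩ as functor, so [Lee Zoe] : ⟨t, ⟨⟨e, e⟩, e⟩⟩.
[Lee Zoe] is required to be ⟨t, ⟨⟨e, e⟩, e⟩⟩. Lee : e cannot yield ⟨t, ⟨⟨e, e⟩, e⟩⟩ as functor, so Zoe : ⟨e, ⟨t, ⟨⟨e, e⟩, e⟩⟩⟩.

⟨e, ⟨t, ⟨⟨e, e⟩, e⟩⟩⟩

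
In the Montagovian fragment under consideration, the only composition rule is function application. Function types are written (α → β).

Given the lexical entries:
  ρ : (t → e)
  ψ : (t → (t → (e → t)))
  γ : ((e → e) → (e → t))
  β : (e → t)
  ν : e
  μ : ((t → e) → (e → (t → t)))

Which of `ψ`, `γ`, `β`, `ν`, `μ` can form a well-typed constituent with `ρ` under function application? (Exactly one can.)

ψ : (t → (t → (e → t))) — does not combine with ρ.
γ : ((e → e) → (e → t)) — does not combine with ρ.
β : (e → t) — does not combine with ρ.
ν : e — does not combine with ρ.
μ — combines: μ : ((t → e) → (e → (t → t))) takes ρ : (t → e) as argument, giving (e → (t → t)).

μ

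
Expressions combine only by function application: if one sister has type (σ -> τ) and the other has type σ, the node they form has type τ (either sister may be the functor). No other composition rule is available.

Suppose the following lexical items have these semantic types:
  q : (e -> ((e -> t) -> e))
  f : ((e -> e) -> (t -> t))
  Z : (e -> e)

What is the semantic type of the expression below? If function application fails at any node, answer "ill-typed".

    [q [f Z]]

[f Z]: ((e -> e) -> (t -> t)) applied to (e -> e) yields (t -> t).
[q [f Z]]: (e -> ((e -> t) -> e)) and (t -> t) cannot combine by function application — type clash.

ill-typed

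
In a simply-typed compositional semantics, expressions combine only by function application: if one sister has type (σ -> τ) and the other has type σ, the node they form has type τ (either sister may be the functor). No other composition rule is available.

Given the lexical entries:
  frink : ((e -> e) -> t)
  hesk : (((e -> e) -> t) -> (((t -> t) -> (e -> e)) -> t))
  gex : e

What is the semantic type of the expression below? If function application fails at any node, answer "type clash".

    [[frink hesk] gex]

type clash

[frink hesk] — hesk of type (((e -> e) -> t) -> (((t -> t) -> (e -> e)) -> t)) combines with frink of type ((e -> e) -> t): type (((t -> t) -> (e -> e)) -> t).
[[frink hesk] gex]: (((t -> t) -> (e -> e)) -> t) and e cannot combine by function application — type clash.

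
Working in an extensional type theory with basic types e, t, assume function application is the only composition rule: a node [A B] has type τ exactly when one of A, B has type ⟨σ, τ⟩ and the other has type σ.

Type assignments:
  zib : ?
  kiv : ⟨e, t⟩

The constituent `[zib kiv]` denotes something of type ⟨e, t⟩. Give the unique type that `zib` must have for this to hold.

⟨⟨e, t⟩, ⟨e, t⟩⟩

For [zib kiv] to have type ⟨e, t⟩ with kiv of type ⟨e, t⟩, zib must be the function: zib : ⟨⟨e, t⟩, ⟨e, t⟩⟩.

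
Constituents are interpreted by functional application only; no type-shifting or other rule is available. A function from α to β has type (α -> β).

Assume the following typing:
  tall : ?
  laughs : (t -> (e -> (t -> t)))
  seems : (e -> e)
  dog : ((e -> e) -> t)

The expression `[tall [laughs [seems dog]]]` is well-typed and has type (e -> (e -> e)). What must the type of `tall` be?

[tall [laughs [seems dog]]] is required to be (e -> (e -> e)). [laughs [seems dog]] : (e -> (t -> t)) cannot yield (e -> (e -> e)) as functor, so tall : ((e -> (t -> t)) -> (e -> (e -> e))).

((e -> (t -> t)) -> (e -> (e -> e)))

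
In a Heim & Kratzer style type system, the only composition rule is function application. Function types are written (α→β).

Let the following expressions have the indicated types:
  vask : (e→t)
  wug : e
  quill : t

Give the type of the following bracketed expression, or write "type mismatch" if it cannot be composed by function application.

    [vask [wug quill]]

type mismatch

[wug quill]: e and t cannot combine by function application — type clash.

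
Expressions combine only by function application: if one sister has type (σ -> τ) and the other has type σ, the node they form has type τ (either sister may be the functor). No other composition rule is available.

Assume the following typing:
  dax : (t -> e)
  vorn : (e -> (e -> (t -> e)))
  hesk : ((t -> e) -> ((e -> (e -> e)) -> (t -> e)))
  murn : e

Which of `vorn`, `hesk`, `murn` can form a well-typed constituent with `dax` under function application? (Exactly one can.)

vorn : (e -> (e -> (t -> e))) — does not combine with dax.
hesk — combines: hesk : ((t -> e) -> ((e -> (e -> e)) -> (t -> e))) takes dax : (t -> e) as argument, giving ((e -> (e -> e)) -> (t -> e)).
murn : e — does not combine with dax.

hesk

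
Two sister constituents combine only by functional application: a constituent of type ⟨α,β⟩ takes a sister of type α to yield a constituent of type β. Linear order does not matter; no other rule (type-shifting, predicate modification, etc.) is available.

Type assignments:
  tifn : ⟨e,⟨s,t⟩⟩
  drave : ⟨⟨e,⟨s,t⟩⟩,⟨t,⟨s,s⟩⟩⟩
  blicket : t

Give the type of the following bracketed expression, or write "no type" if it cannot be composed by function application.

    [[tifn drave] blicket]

At [tifn drave], drave : ⟨⟨e,⟨s,t⟩⟩,⟨t,⟨s,s⟩⟩⟩ takes tifn : ⟨e,⟨s,t⟩⟩, giving ⟨t,⟨s,s⟩⟩.
At [[tifn drave] blicket], [tifn drave] : ⟨t,⟨s,s⟩⟩ takes blicket : t, giving ⟨s,s⟩.

⟨s,s⟩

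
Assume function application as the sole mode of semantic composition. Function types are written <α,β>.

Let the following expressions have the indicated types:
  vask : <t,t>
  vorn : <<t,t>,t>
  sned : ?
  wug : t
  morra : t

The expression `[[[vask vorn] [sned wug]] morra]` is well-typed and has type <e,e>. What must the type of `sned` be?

[[[vask vorn] [sned wug]] morra] is required to be <e,e>. morra : t cannot yield <e,e> as functor, so [[vask vorn] [sned wug]] : <t,<e,e>>.
[[vask vorn] [sned wug]] is required to be <t,<e,e>>. [vask vorn] : t cannot yield <t,<e,e>> as functor, so [sned wug] : <t,<t,<e,e>>>.
[sned wug] is required to be <t,<t,<e,e>>>. wug : t cannot yield <t,<t,<e,e>>> as functor, so sned : <t,<t,<t,<e,e>>>>.

<t,<t,<t,<e,e>>>>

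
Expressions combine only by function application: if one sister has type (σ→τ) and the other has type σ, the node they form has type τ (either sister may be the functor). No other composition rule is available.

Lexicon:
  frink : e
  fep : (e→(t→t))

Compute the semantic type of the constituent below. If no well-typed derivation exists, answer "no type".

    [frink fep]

(t→t)

At [frink fep], fep : (e→(t→t)) takes frink : e, giving (t→t).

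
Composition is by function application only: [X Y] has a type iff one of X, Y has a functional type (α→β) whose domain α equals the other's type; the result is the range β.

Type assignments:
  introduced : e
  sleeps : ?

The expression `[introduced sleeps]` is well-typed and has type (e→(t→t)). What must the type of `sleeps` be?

(e→(e→(t→t)))

[introduced sleeps] is required to be (e→(t→t)). introduced : e cannot yield (e→(t→t)) as functor, so sleeps : (e→(e→(t→t))).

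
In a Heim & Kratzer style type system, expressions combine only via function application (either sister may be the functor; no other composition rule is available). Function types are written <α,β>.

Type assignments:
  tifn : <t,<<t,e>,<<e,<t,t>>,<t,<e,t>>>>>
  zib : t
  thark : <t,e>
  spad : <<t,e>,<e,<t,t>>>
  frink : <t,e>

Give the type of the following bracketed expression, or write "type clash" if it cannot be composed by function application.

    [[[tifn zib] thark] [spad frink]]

<t,<e,t>>

[tifn zib]: functor tifn : <t,<<t,e>,<<e,<t,t>>,<t,<e,t>>>>>, argument zib : t; result <<t,e>,<<e,<t,t>>,<t,<e,t>>>>.
[[tifn zib] thark]: functor [tifn zib] : <<t,e>,<<e,<t,t>>,<t,<e,t>>>>, argument thark : <t,e>; result <<e,<t,t>>,<t,<e,t>>>.
[spad frink]: functor spad : <<t,e>,<e,<t,t>>>, argument frink : <t,e>; result <e,<t,t>>.
[[[tifn zib] thark] [spad frink]]: functor [[tifn zib] thark] : <<e,<t,t>>,<t,<e,t>>>, argument [spad frink] : <e,<t,t>>; result <t,<e,t>>.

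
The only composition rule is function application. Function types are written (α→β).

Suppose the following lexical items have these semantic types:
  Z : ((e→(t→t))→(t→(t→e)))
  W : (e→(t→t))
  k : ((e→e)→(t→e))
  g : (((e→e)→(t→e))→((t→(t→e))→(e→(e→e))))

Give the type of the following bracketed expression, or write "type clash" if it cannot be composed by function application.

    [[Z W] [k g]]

[Z W]: Z is ((e→(t→t))→(t→(t→e))), W is (e→(t→t)); result (t→(t→e)).
[k g]: g is (((e→e)→(t→e))→((t→(t→e))→(e→(e→e)))), k is ((e→e)→(t→e)); result ((t→(t→e))→(e→(e→e))).
[[Z W] [k g]]: [k g] is ((t→(t→e))→(e→(e→e))), [Z W] is (t→(t→e)); result (e→(e→e)).

(e→(e→e))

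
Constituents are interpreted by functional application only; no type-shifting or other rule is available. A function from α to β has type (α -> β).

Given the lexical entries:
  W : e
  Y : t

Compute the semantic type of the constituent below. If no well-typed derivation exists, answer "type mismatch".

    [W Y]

At [W Y]: neither e nor t can take the other as argument; the node is ill-typed.

type mismatch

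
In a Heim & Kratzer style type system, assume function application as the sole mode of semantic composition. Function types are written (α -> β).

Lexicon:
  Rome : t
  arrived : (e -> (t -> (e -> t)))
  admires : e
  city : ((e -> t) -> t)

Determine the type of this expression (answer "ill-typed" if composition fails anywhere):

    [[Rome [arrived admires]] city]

[arrived admires] — arrived of type (e -> (t -> (e -> t))) combines with admires of type e: type (t -> (e -> t)).
[Rome [arrived admires]] — [arrived admires] of type (t -> (e -> t)) combines with Rome of type t: type (e -> t).
[[Rome [arrived admires]] city] — city of type ((e -> t) -> t) combines with [Rome [arrived admires]] of type (e -> t): type t.

t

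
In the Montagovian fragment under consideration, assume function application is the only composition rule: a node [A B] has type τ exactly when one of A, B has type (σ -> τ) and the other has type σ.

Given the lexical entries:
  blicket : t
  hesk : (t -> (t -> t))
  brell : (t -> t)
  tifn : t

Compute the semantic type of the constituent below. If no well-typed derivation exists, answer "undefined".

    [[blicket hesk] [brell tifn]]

At [blicket hesk], hesk : (t -> (t -> t)) takes blicket : t, giving (t -> t).
At [brell tifn], brell : (t -> t) takes tifn : t, giving t.
At [[blicket hesk] [brell tifn]], [blicket hesk] : (t -> t) takes [brell tifn] : t, giving t.

t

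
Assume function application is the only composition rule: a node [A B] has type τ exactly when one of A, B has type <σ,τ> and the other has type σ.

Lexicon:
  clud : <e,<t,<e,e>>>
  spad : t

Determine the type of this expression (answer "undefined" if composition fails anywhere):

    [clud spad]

[clud spad]: <e,<t,<e,e>>> with t — neither is a function whose domain matches the other; composition fails here.

undefined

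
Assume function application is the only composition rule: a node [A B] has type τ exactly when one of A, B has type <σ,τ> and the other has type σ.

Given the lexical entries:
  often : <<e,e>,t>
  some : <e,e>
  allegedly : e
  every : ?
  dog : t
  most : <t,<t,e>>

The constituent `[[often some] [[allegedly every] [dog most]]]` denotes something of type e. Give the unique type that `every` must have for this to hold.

<e,<<t,e>,<t,e>>>

At [[often some] [[allegedly every] [dog most]]] (required: e): [often some] is t, which is not a function with range e; hence [[allegedly every] [dog most]] is the functor — type <t,e>.
At [[allegedly every] [dog most]] (required: <t,e>): [dog most] is <t,e>, which is not a function with range <t,e>; hence [allegedly every] is the functor — type <<t,e>,<t,e>>.
At [allegedly every] (required: <<t,e>,<t,e>>): allegedly is e, which is not a function with range <<t,e>,<t,e>>; hence every is the functor — type <e,<<t,e>,<t,e>>>.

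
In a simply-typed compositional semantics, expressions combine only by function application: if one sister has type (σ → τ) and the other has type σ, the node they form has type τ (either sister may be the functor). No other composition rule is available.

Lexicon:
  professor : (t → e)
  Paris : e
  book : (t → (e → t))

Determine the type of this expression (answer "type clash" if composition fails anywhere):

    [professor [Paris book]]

type clash

At [Paris book]: neither e nor (t → (e → t)) can take the other as argument; the node is ill-typed.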